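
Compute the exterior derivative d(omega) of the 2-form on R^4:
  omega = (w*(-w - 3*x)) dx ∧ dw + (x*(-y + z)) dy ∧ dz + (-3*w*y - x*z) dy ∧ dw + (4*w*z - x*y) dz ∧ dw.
d(omega) = (-y + z) dx ∧ dy ∧ dz + (-z) dx ∧ dy ∧ dw + (-y) dx ∧ dz ∧ dw

For a 2-form omega = sum_{i<j} g_{ij} dx_i ∧ dx_j, the exterior derivative is
  d(omega) = sum_{i<j} d(g_{ij}) ∧ dx_i ∧ dx_j = sum_{i<j, k} (∂g_{ij}/∂x_k) dx_k ∧ dx_i ∧ dx_j.
Expand each term, using dx_k ∧ dx_i ∧ dx_j = sgn(permutation) dx_{(a)} ∧ dx_{(b)} ∧ dx_{(c)} with (a < b < c) sorted:
  d(x*(-y + z)) includes (∂/∂x)(x*(-y + z)) dx = (-y + z) dx, which multiplied by dy ∧ dz gives (-y + z) dx ∧ dy ∧ dz
  d(-3*w*y - x*z) includes (∂/∂x)(-3*w*y - x*z) dx = (-z) dx, which multiplied by dy ∧ dw gives (-z) dx ∧ dy ∧ dw
  d(-3*w*y - x*z) includes (∂/∂z)(-3*w*y - x*z) dz = (-x) dz, which multiplied by dy ∧ dw gives (x) dy ∧ dz ∧ dw
  d(4*w*z - x*y) includes (∂/∂x)(4*w*z - x*y) dx = (-y) dx, which multiplied by dz ∧ dw gives (-y) dx ∧ dz ∧ dw
  d(4*w*z - x*y) includes (∂/∂y)(4*w*z - x*y) dy = (-x) dy, which multiplied by dz ∧ dw gives (-x) dy ∧ dz ∧ dw
Collecting like 3-forms: d(omega) = (-y + z) dx ∧ dy ∧ dz + (-z) dx ∧ dy ∧ dw + (-y) dx ∧ dz ∧ dw.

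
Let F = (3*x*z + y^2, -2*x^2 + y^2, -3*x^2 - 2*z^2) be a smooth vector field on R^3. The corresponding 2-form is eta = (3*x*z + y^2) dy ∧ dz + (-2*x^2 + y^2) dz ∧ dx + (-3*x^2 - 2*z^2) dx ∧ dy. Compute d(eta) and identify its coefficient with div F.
d(eta) = (2*y - z) dx ∧ dy ∧ dz; div F = 2*y - z

For a 2-form in R^3 of the form above, applying d gives a 3-form with coefficient ∂P/∂x + ∂Q/∂y + ∂R/∂z:
  ∂P/∂x = 3*z
  ∂Q/∂y = 2*y
  ∂R/∂z = -4*z
Sum = 2*y - z, which is exactly div F.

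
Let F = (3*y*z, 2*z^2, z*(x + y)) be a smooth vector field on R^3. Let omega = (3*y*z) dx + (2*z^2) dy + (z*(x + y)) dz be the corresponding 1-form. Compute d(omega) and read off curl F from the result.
d(omega) = (-3*z) dy ∧ dz + (3*y - z) dz ∧ dx + (-3*z) dx ∧ dy; curl F = (-3*z, 3*y - z, -3*z)

d omega = sum_{i<j} (∂f_j/∂x_i - ∂f_i/∂x_j) dx_i ∧ dx_j. Under the identification (dy ∧ dz, dz ∧ dx, dx ∧ dy) ↔ (e_x, e_y, e_z), the coefficients are exactly the components of curl F. Compute:
  ∂R/∂y - ∂Q/∂z = (z) - (4*z) = -3*z
  ∂P/∂z - ∂R/∂x = (3*y) - (z) = 3*y - z
  ∂Q/∂x - ∂P/∂y = (0) - (3*z) = -3*z.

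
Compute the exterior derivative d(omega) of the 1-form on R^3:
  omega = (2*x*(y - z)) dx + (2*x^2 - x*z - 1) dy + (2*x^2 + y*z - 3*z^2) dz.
d(omega) = (2*x - z) dx ∧ dy + (6*x) dx ∧ dz + (x + z) dy ∧ dz

For a 1-form omega = sum_i f_i dx_i, the exterior derivative is
  d(omega) = sum_{i < j} (∂f_j/∂x_i - ∂f_i/∂x_j) dx_i ∧ dx_j.
  coefficient of dx ∧ dy: ∂f_2/∂x - ∂f_1/∂y = ∂(2*x^2 - x*z - 1)/∂x - ∂(2*x*(y - z))/∂y = 2*x - z
  coefficient of dx ∧ dz: ∂f_3/∂x - ∂f_1/∂z = ∂(2*x^2 + y*z - 3*z^2)/∂x - ∂(2*x*(y - z))/∂z = 6*x
  coefficient of dy ∧ dz: ∂f_3/∂y - ∂f_2/∂z = ∂(2*x^2 + y*z - 3*z^2)/∂y - ∂(2*x^2 - x*z - 1)/∂z = x + z
Assembling: d(omega) = (2*x - z) dx ∧ dy + (6*x) dx ∧ dz + (x + z) dy ∧ dz.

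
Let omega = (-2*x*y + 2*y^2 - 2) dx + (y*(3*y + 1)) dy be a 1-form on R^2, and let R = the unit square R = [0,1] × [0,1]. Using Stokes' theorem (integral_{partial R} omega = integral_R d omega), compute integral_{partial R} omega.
integral_(partial R) omega = -1

Stokes: integral_partial_R omega = integral_R d omega with d omega = (∂Q/∂x - ∂P/∂y) dx ∧ dy.
  ∂Q/∂x = 0
  ∂P/∂y = -2*x + 4*y
  integrand = ∂Q/∂x - ∂P/∂y = 2*x - 4*y.
Integrating over R: integral_0^1 integral_0^1 (2*x - 4*y) dx dy = -1.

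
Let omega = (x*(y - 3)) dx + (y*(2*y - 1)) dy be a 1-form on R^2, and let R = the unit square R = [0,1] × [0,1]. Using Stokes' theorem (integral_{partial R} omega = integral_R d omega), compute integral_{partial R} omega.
integral_(partial R) omega = -1/2

Stokes: integral_partial_R omega = integral_R d omega with d omega = (∂Q/∂x - ∂P/∂y) dx ∧ dy.
  ∂Q/∂x = 0
  ∂P/∂y = x
  integrand = ∂Q/∂x - ∂P/∂y = -x.
Integrating over R: integral_0^1 integral_0^1 (-x) dx dy = -1/2.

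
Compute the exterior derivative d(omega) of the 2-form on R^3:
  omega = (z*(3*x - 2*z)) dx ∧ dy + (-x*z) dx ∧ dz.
d(omega) = (3*x - 4*z) dx ∧ dy ∧ dz

For a 2-form omega = sum_{i<j} g_{ij} dx_i ∧ dx_j, the exterior derivative is
  d(omega) = sum_{i<j} d(g_{ij}) ∧ dx_i ∧ dx_j = sum_{i<j, k} (∂g_{ij}/∂x_k) dx_k ∧ dx_i ∧ dx_j.
Expand each term, using dx_k ∧ dx_i ∧ dx_j = sgn(permutation) dx_{(a)} ∧ dx_{(b)} ∧ dx_{(c)} with (a < b < c) sorted:
  d(z*(3*x - 2*z)) includes (∂/∂z)(z*(3*x - 2*z)) dz = (3*x - 4*z) dz, which multiplied by dx ∧ dy gives (3*x - 4*z) dx ∧ dy ∧ dz
Collecting like 3-forms: d(omega) = (3*x - 4*z) dx ∧ dy ∧ dz.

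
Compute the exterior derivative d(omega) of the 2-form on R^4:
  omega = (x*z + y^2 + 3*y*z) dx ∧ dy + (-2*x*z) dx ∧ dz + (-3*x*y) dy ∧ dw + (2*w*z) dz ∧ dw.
d(omega) = (x + 3*y) dx ∧ dy ∧ dz + (-3*y) dx ∧ dy ∧ dw

For a 2-form omega = sum_{i<j} g_{ij} dx_i ∧ dx_j, the exterior derivative is
  d(omega) = sum_{i<j} d(g_{ij}) ∧ dx_i ∧ dx_j = sum_{i<j, k} (∂g_{ij}/∂x_k) dx_k ∧ dx_i ∧ dx_j.
Expand each term, using dx_k ∧ dx_i ∧ dx_j = sgn(permutation) dx_{(a)} ∧ dx_{(b)} ∧ dx_{(c)} with (a < b < c) sorted:
  d(x*z + y^2 + 3*y*z) includes (∂/∂z)(x*z + y^2 + 3*y*z) dz = (x + 3*y) dz, which multiplied by dx ∧ dy gives (x + 3*y) dx ∧ dy ∧ dz
  d(-3*x*y) includes (∂/∂x)(-3*x*y) dx = (-3*y) dx, which multiplied by dy ∧ dw gives (-3*y) dx ∧ dy ∧ dw
Collecting like 3-forms: d(omega) = (x + 3*y) dx ∧ dy ∧ dz + (-3*y) dx ∧ dy ∧ dw.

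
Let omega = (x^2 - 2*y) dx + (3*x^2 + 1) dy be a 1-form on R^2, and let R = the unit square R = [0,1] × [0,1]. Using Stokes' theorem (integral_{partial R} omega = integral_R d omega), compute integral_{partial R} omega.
integral_(partial R) omega = 5

Stokes: integral_partial_R omega = integral_R d omega with d omega = (∂Q/∂x - ∂P/∂y) dx ∧ dy.
  ∂Q/∂x = 6*x
  ∂P/∂y = -2
  integrand = ∂Q/∂x - ∂P/∂y = 6*x + 2.
Integrating over R: integral_0^1 integral_0^1 (6*x + 2) dx dy = 5.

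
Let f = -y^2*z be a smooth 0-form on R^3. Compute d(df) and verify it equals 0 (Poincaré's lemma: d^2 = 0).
d(df) = 0

Step 1: df = sum_i (∂f/∂x_i) dx_i = (0) dx + (-2*y*z) dy + (-y^2) dz.
Step 2: Apply d again. Using the 1-form formula, the coefficient of dx ∧ dy in d(df) is ∂^2 f/∂x ∂y - ∂^2 f/∂y ∂x = (0) - (0) = 0 (equality of mixed partials for smooth f).
Similarly for dx ∧ dz and dy ∧ dz — all coefficients vanish. So d(df) = 0.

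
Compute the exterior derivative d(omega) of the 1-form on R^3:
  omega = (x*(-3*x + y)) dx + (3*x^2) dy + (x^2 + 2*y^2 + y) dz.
d(omega) = (5*x) dx ∧ dy + (2*x) dx ∧ dz + (4*y + 1) dy ∧ dz

For a 1-form omega = sum_i f_i dx_i, the exterior derivative is
  d(omega) = sum_{i < j} (∂f_j/∂x_i - ∂f_i/∂x_j) dx_i ∧ dx_j.
  coefficient of dx ∧ dy: ∂f_2/∂x - ∂f_1/∂y = ∂(3*x^2)/∂x - ∂(x*(-3*x + y))/∂y = 5*x
  coefficient of dx ∧ dz: ∂f_3/∂x - ∂f_1/∂z = ∂(x^2 + 2*y^2 + y)/∂x - ∂(x*(-3*x + y))/∂z = 2*x
  coefficient of dy ∧ dz: ∂f_3/∂y - ∂f_2/∂z = ∂(x^2 + 2*y^2 + y)/∂y - ∂(3*x^2)/∂z = 4*y + 1
Assembling: d(omega) = (5*x) dx ∧ dy + (2*x) dx ∧ dz + (4*y + 1) dy ∧ dz.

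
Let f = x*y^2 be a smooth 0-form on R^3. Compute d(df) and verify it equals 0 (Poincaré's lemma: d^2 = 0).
d(df) = 0

Step 1: df = sum_i (∂f/∂x_i) dx_i = (y^2) dx + (2*x*y) dy + (0) dz.
Step 2: Apply d again. Using the 1-form formula, the coefficient of dx ∧ dy in d(df) is ∂^2 f/∂x ∂y - ∂^2 f/∂y ∂x = (2*y) - (2*y) = 0 (equality of mixed partials for smooth f).
Similarly for dx ∧ dz and dy ∧ dz — all coefficients vanish. So d(df) = 0.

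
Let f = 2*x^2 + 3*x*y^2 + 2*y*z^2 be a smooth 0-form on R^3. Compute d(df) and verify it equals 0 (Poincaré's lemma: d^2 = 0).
d(df) = 0

Step 1: df = sum_i (∂f/∂x_i) dx_i = (4*x + 3*y^2) dx + (6*x*y + 2*z^2) dy + (4*y*z) dz.
Step 2: Apply d again. Using the 1-form formula, the coefficient of dx ∧ dy in d(df) is ∂^2 f/∂x ∂y - ∂^2 f/∂y ∂x = (6*y) - (6*y) = 0 (equality of mixed partials for smooth f).
Similarly for dx ∧ dz and dy ∧ dz — all coefficients vanish. So d(df) = 0.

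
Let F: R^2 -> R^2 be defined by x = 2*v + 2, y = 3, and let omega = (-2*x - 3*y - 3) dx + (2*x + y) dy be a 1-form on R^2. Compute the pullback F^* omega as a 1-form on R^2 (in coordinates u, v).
F^* omega = (-8*v - 32) dv

Using F^*(f dg) = (f ∘ F) d(g ∘ F), substitute each coordinate x_i by F_i(u, v) in f_i, and replace dx_i by d F_i = (∂F_i/∂u) du + (∂F_i/∂v) dv.
  For the x component: f_1(F) = -4*v - 16; d F_1 = (0) du + (2) dv
  For the y component: f_2(F) = 4*v + 7; d F_2 = (0) du + (0) dv
Combining and collecting du, dv coefficients:
  coeff of du: 0
  coeff of dv: -8*v - 32
F^* omega = (-8*v - 32) dv.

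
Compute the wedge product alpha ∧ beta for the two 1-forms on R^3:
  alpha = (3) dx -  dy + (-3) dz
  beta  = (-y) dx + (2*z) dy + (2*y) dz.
alpha ∧ beta = (-y + 6*z) dx ∧ dy + (3*y) dx ∧ dz + (-2*y + 6*z) dy ∧ dz

Distribute the wedge, using dx_i ∧ dx_j = -dx_j ∧ dx_i and dx_i ∧ dx_i = 0. For each pair (i, j) with i < j, the coefficient of dx_i ∧ dx_j in alpha ∧ beta is (alpha_i * beta_j - alpha_j * beta_i). Collecting: alpha ∧ beta = (-y + 6*z) dx ∧ dy + (3*y) dx ∧ dz + (-2*y + 6*z) dy ∧ dz.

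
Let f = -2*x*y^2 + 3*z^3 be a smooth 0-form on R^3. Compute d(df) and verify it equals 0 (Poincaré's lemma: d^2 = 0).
d(df) = 0

Step 1: df = sum_i (∂f/∂x_i) dx_i = (-2*y^2) dx + (-4*x*y) dy + (9*z^2) dz.
Step 2: Apply d again. Using the 1-form formula, the coefficient of dx ∧ dy in d(df) is ∂^2 f/∂x ∂y - ∂^2 f/∂y ∂x = (-4*y) - (-4*y) = 0 (equality of mixed partials for smooth f).
Similarly for dx ∧ dz and dy ∧ dz — all coefficients vanish. So d(df) = 0.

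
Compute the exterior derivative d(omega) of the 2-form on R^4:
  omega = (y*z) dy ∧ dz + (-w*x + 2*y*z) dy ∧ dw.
d(omega) = (-w) dx ∧ dy ∧ dw + (-2*y) dy ∧ dz ∧ dw

For a 2-form omega = sum_{i<j} g_{ij} dx_i ∧ dx_j, the exterior derivative is
  d(omega) = sum_{i<j} d(g_{ij}) ∧ dx_i ∧ dx_j = sum_{i<j, k} (∂g_{ij}/∂x_k) dx_k ∧ dx_i ∧ dx_j.
Expand each term, using dx_k ∧ dx_i ∧ dx_j = sgn(permutation) dx_{(a)} ∧ dx_{(b)} ∧ dx_{(c)} with (a < b < c) sorted:
  d(-w*x + 2*y*z) includes (∂/∂x)(-w*x + 2*y*z) dx = (-w) dx, which multiplied by dy ∧ dw gives (-w) dx ∧ dy ∧ dw
  d(-w*x + 2*y*z) includes (∂/∂z)(-w*x + 2*y*z) dz = (2*y) dz, which multiplied by dy ∧ dw gives (-2*y) dy ∧ dz ∧ dw
Collecting like 3-forms: d(omega) = (-w) dx ∧ dy ∧ dw + (-2*y) dy ∧ dz ∧ dw.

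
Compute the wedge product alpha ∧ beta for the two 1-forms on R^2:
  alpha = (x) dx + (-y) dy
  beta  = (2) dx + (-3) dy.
alpha ∧ beta = (-3*x + 2*y) dx ∧ dy

Distribute the wedge, using dx_i ∧ dx_j = -dx_j ∧ dx_i and dx_i ∧ dx_i = 0. For each pair (i, j) with i < j, the coefficient of dx_i ∧ dx_j in alpha ∧ beta is (alpha_i * beta_j - alpha_j * beta_i). Collecting: alpha ∧ beta = (-3*x + 2*y) dx ∧ dy.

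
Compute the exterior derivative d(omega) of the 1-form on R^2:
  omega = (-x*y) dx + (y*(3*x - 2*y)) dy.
d(omega) = (x + 3*y) dx ∧ dy

For a 1-form omega = sum_i f_i dx_i, the exterior derivative is
  d(omega) = sum_{i < j} (∂f_j/∂x_i - ∂f_i/∂x_j) dx_i ∧ dx_j.
  coefficient of dx ∧ dy: ∂f_2/∂x - ∂f_1/∂y = ∂(y*(3*x - 2*y))/∂x - ∂(-x*y)/∂y = x + 3*y
Assembling: d(omega) = (x + 3*y) dx ∧ dy.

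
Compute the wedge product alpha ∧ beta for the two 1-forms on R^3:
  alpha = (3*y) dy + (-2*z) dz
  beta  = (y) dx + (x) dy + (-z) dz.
alpha ∧ beta = (-3*y^2) dx ∧ dy + (z*(2*x - 3*y)) dy ∧ dz + (2*y*z) dx ∧ dz

Distribute the wedge, using dx_i ∧ dx_j = -dx_j ∧ dx_i and dx_i ∧ dx_i = 0. For each pair (i, j) with i < j, the coefficient of dx_i ∧ dx_j in alpha ∧ beta is (alpha_i * beta_j - alpha_j * beta_i). Collecting: alpha ∧ beta = (-3*y^2) dx ∧ dy + (z*(2*x - 3*y)) dy ∧ dz + (2*y*z) dx ∧ dz.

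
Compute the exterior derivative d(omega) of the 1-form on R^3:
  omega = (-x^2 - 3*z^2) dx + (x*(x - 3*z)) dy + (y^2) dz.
d(omega) = (2*x - 3*z) dx ∧ dy + (6*z) dx ∧ dz + (3*x + 2*y) dy ∧ dz

For a 1-form omega = sum_i f_i dx_i, the exterior derivative is
  d(omega) = sum_{i < j} (∂f_j/∂x_i - ∂f_i/∂x_j) dx_i ∧ dx_j.
  coefficient of dx ∧ dy: ∂f_2/∂x - ∂f_1/∂y = ∂(x*(x - 3*z))/∂x - ∂(-x^2 - 3*z^2)/∂y = 2*x - 3*z
  coefficient of dx ∧ dz: ∂f_3/∂x - ∂f_1/∂z = ∂(y^2)/∂x - ∂(-x^2 - 3*z^2)/∂z = 6*z
  coefficient of dy ∧ dz: ∂f_3/∂y - ∂f_2/∂z = ∂(y^2)/∂y - ∂(x*(x - 3*z))/∂z = 3*x + 2*y
Assembling: d(omega) = (2*x - 3*z) dx ∧ dy + (6*z) dx ∧ dz + (3*x + 2*y) dy ∧ dz.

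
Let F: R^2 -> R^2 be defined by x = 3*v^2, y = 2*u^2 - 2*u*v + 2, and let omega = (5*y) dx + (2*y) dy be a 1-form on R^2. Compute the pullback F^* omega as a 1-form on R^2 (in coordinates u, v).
F^* omega = (16*u^3 - 24*u^2*v + 8*u*v^2 + 16*u - 8*v) du + (-8*u^3 + 68*u^2*v - 60*u*v^2 - 8*u + 60*v) dv

Using F^*(f dg) = (f ∘ F) d(g ∘ F), substitute each coordinate x_i by F_i(u, v) in f_i, and replace dx_i by d F_i = (∂F_i/∂u) du + (∂F_i/∂v) dv.
  For the x component: f_1(F) = 10*u^2 - 10*u*v + 10; d F_1 = (0) du + (6*v) dv
  For the y component: f_2(F) = 4*u^2 - 4*u*v + 4; d F_2 = (4*u - 2*v) du + (-2*u) dv
Combining and collecting du, dv coefficients:
  coeff of du: 16*u^3 - 24*u^2*v + 8*u*v^2 + 16*u - 8*v
  coeff of dv: -8*u^3 + 68*u^2*v - 60*u*v^2 - 8*u + 60*v
F^* omega = (16*u^3 - 24*u^2*v + 8*u*v^2 + 16*u - 8*v) du + (-8*u^3 + 68*u^2*v - 60*u*v^2 - 8*u + 60*v) dv.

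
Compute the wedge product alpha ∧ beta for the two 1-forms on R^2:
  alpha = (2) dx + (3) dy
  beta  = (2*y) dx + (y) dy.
alpha ∧ beta = (-4*y) dx ∧ dy

Distribute the wedge, using dx_i ∧ dx_j = -dx_j ∧ dx_i and dx_i ∧ dx_i = 0. For each pair (i, j) with i < j, the coefficient of dx_i ∧ dx_j in alpha ∧ beta is (alpha_i * beta_j - alpha_j * beta_i). Collecting: alpha ∧ beta = (-4*y) dx ∧ dy.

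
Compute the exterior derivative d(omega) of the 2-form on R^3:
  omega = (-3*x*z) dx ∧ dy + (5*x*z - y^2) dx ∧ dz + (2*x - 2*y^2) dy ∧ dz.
d(omega) = (-3*x + 2*y + 2) dx ∧ dy ∧ dz

For a 2-form omega = sum_{i<j} g_{ij} dx_i ∧ dx_j, the exterior derivative is
  d(omega) = sum_{i<j} d(g_{ij}) ∧ dx_i ∧ dx_j = sum_{i<j, k} (∂g_{ij}/∂x_k) dx_k ∧ dx_i ∧ dx_j.
Expand each term, using dx_k ∧ dx_i ∧ dx_j = sgn(permutation) dx_{(a)} ∧ dx_{(b)} ∧ dx_{(c)} with (a < b < c) sorted:
  d(-3*x*z) includes (∂/∂z)(-3*x*z) dz = (-3*x) dz, which multiplied by dx ∧ dy gives (-3*x) dx ∧ dy ∧ dz
  d(5*x*z - y^2) includes (∂/∂y)(5*x*z - y^2) dy = (-2*y) dy, which multiplied by dx ∧ dz gives (2*y) dx ∧ dy ∧ dz
  d(2*x - 2*y^2) includes (∂/∂x)(2*x - 2*y^2) dx = (2) dx, which multiplied by dy ∧ dz gives (2) dx ∧ dy ∧ dz
Collecting like 3-forms: d(omega) = (-3*x + 2*y + 2) dx ∧ dy ∧ dz.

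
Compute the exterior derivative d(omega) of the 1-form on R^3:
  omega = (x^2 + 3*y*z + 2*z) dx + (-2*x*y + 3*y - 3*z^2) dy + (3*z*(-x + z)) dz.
d(omega) = (-2*y - 3*z) dx ∧ dy + (-3*y - 3*z - 2) dx ∧ dz + (6*z) dy ∧ dz

For a 1-form omega = sum_i f_i dx_i, the exterior derivative is
  d(omega) = sum_{i < j} (∂f_j/∂x_i - ∂f_i/∂x_j) dx_i ∧ dx_j.
  coefficient of dx ∧ dy: ∂f_2/∂x - ∂f_1/∂y = ∂(-2*x*y + 3*y - 3*z^2)/∂x - ∂(x^2 + 3*y*z + 2*z)/∂y = -2*y - 3*z
  coefficient of dx ∧ dz: ∂f_3/∂x - ∂f_1/∂z = ∂(3*z*(-x + z))/∂x - ∂(x^2 + 3*y*z + 2*z)/∂z = -3*y - 3*z - 2
  coefficient of dy ∧ dz: ∂f_3/∂y - ∂f_2/∂z = ∂(3*z*(-x + z))/∂y - ∂(-2*x*y + 3*y - 3*z^2)/∂z = 6*z
Assembling: d(omega) = (-2*y - 3*z) dx ∧ dy + (-3*y - 3*z - 2) dx ∧ dz + (6*z) dy ∧ dz.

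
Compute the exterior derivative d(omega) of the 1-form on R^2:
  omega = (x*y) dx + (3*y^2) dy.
d(omega) = (-x) dx ∧ dy

For a 1-form omega = sum_i f_i dx_i, the exterior derivative is
  d(omega) = sum_{i < j} (∂f_j/∂x_i - ∂f_i/∂x_j) dx_i ∧ dx_j.
  coefficient of dx ∧ dy: ∂f_2/∂x - ∂f_1/∂y = ∂(3*y^2)/∂x - ∂(x*y)/∂y = -x
Assembling: d(omega) = (-x) dx ∧ dy.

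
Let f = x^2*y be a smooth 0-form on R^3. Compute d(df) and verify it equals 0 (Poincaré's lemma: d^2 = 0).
d(df) = 0

Step 1: df = sum_i (∂f/∂x_i) dx_i = (2*x*y) dx + (x^2) dy + (0) dz.
Step 2: Apply d again. Using the 1-form formula, the coefficient of dx ∧ dy in d(df) is ∂^2 f/∂x ∂y - ∂^2 f/∂y ∂x = (2*x) - (2*x) = 0 (equality of mixed partials for smooth f).
Similarly for dx ∧ dz and dy ∧ dz — all coefficients vanish. So d(df) = 0.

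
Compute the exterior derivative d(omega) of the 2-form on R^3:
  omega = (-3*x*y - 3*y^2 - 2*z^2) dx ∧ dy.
d(omega) = (-4*z) dx ∧ dy ∧ dz

For a 2-form omega = sum_{i<j} g_{ij} dx_i ∧ dx_j, the exterior derivative is
  d(omega) = sum_{i<j} d(g_{ij}) ∧ dx_i ∧ dx_j = sum_{i<j, k} (∂g_{ij}/∂x_k) dx_k ∧ dx_i ∧ dx_j.
Expand each term, using dx_k ∧ dx_i ∧ dx_j = sgn(permutation) dx_{(a)} ∧ dx_{(b)} ∧ dx_{(c)} with (a < b < c) sorted:
  d(-3*x*y - 3*y^2 - 2*z^2) includes (∂/∂z)(-3*x*y - 3*y^2 - 2*z^2) dz = (-4*z) dz, which multiplied by dx ∧ dy gives (-4*z) dx ∧ dy ∧ dz
Collecting like 3-forms: d(omega) = (-4*z) dx ∧ dy ∧ dz.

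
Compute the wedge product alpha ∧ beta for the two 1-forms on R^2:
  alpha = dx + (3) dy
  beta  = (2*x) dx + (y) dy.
alpha ∧ beta = (-6*x + y) dx ∧ dy

Distribute the wedge, using dx_i ∧ dx_j = -dx_j ∧ dx_i and dx_i ∧ dx_i = 0. For each pair (i, j) with i < j, the coefficient of dx_i ∧ dx_j in alpha ∧ beta is (alpha_i * beta_j - alpha_j * beta_i). Collecting: alpha ∧ beta = (-6*x + y) dx ∧ dy.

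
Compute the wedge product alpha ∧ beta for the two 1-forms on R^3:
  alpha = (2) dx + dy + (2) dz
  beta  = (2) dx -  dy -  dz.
alpha ∧ beta = (-4) dx ∧ dy + (-6) dx ∧ dz + (1) dy ∧ dz

Distribute the wedge, using dx_i ∧ dx_j = -dx_j ∧ dx_i and dx_i ∧ dx_i = 0. For each pair (i, j) with i < j, the coefficient of dx_i ∧ dx_j in alpha ∧ beta is (alpha_i * beta_j - alpha_j * beta_i). Collecting: alpha ∧ beta = (-4) dx ∧ dy + (-6) dx ∧ dz + (1) dy ∧ dz.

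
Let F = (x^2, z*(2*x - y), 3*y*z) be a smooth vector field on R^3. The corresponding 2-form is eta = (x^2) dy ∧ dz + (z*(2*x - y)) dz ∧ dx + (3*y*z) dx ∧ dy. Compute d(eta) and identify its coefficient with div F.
d(eta) = (2*x + 3*y - z) dx ∧ dy ∧ dz; div F = 2*x + 3*y - z

For a 2-form in R^3 of the form above, applying d gives a 3-form with coefficient ∂P/∂x + ∂Q/∂y + ∂R/∂z:
  ∂P/∂x = 2*x
  ∂Q/∂y = -z
  ∂R/∂z = 3*y
Sum = 2*x + 3*y - z, which is exactly div F.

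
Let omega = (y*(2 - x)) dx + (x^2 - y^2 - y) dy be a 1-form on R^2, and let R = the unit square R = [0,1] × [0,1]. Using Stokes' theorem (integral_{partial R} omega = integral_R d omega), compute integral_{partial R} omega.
integral_(partial R) omega = -1/2

Stokes: integral_partial_R omega = integral_R d omega with d omega = (∂Q/∂x - ∂P/∂y) dx ∧ dy.
  ∂Q/∂x = 2*x
  ∂P/∂y = 2 - x
  integrand = ∂Q/∂x - ∂P/∂y = 3*x - 2.
Integrating over R: integral_0^1 integral_0^1 (3*x - 2) dx dy = -1/2.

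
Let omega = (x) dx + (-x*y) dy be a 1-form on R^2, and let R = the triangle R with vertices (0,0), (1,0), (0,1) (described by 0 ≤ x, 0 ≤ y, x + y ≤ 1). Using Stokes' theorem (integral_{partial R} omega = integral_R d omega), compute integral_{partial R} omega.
integral_(partial R) omega = -1/6

Stokes: integral_partial_R omega = integral_R d omega with d omega = (∂Q/∂x - ∂P/∂y) dx ∧ dy.
  ∂Q/∂x = -y
  ∂P/∂y = 0
  integrand = ∂Q/∂x - ∂P/∂y = -y.
Integrating over R: integral_0^1 integral_0^{1-x} (-y) dy dx = -1/6.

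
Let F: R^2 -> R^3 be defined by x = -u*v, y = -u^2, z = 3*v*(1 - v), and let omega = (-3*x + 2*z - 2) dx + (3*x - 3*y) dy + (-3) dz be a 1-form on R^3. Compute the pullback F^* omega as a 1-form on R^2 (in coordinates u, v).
F^* omega = (-6*u^3 + 6*u^2*v - 3*u*v^2 + 6*v^3 - 6*v^2 + 2*v) du + (-3*u^2*v + 6*u*v^2 - 6*u*v + 2*u + 18*v - 9) dv

Using F^*(f dg) = (f ∘ F) d(g ∘ F), substitute each coordinate x_i by F_i(u, v) in f_i, and replace dx_i by d F_i = (∂F_i/∂u) du + (∂F_i/∂v) dv.
  For the x component: f_1(F) = 3*u*v - 6*v^2 + 6*v - 2; d F_1 = (-v) du + (-u) dv
  For the y component: f_2(F) = 3*u*(u - v); d F_2 = (-2*u) du + (0) dv
  For the z component: f_3(F) = -3; d F_3 = (0) du + (3 - 6*v) dv
Combining and collecting du, dv coefficients:
  coeff of du: -6*u^3 + 6*u^2*v - 3*u*v^2 + 6*v^3 - 6*v^2 + 2*v
  coeff of dv: -3*u^2*v + 6*u*v^2 - 6*u*v + 2*u + 18*v - 9
F^* omega = (-6*u^3 + 6*u^2*v - 3*u*v^2 + 6*v^3 - 6*v^2 + 2*v) du + (-3*u^2*v + 6*u*v^2 - 6*u*v + 2*u + 18*v - 9) dv.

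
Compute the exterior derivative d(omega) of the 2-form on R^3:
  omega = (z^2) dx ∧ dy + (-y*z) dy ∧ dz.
d(omega) = (2*z) dx ∧ dy ∧ dz

For a 2-form omega = sum_{i<j} g_{ij} dx_i ∧ dx_j, the exterior derivative is
  d(omega) = sum_{i<j} d(g_{ij}) ∧ dx_i ∧ dx_j = sum_{i<j, k} (∂g_{ij}/∂x_k) dx_k ∧ dx_i ∧ dx_j.
Expand each term, using dx_k ∧ dx_i ∧ dx_j = sgn(permutation) dx_{(a)} ∧ dx_{(b)} ∧ dx_{(c)} with (a < b < c) sorted:
  d(z^2) includes (∂/∂z)(z^2) dz = (2*z) dz, which multiplied by dx ∧ dy gives (2*z) dx ∧ dy ∧ dz
Collecting like 3-forms: d(omega) = (2*z) dx ∧ dy ∧ dz.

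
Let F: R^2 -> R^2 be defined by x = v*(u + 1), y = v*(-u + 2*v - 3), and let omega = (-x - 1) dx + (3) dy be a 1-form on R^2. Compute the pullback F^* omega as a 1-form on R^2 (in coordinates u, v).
F^* omega = (v*(-u*v - v - 4)) du + (-u^2*v - 2*u*v - 4*u + 11*v - 10) dv

Using F^*(f dg) = (f ∘ F) d(g ∘ F), substitute each coordinate x_i by F_i(u, v) in f_i, and replace dx_i by d F_i = (∂F_i/∂u) du + (∂F_i/∂v) dv.
  For the x component: f_1(F) = -u*v - v - 1; d F_1 = (v) du + (u + 1) dv
  For the y component: f_2(F) = 3; d F_2 = (-v) du + (-u + 4*v - 3) dv
Combining and collecting du, dv coefficients:
  coeff of du: v*(-u*v - v - 4)
  coeff of dv: -u^2*v - 2*u*v - 4*u + 11*v - 10
F^* omega = (v*(-u*v - v - 4)) du + (-u^2*v - 2*u*v - 4*u + 11*v - 10) dv.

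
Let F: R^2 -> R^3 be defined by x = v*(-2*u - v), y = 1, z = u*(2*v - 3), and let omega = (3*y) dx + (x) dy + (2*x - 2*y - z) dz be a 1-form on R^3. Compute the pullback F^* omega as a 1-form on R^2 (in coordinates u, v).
F^* omega = (-12*u*v^2 + 24*u*v - 9*u - 4*v^3 + 6*v^2 - 10*v + 6) du + (-12*u^2*v + 6*u^2 - 4*u*v^2 - 10*u - 6*v) dv

Using F^*(f dg) = (f ∘ F) d(g ∘ F), substitute each coordinate x_i by F_i(u, v) in f_i, and replace dx_i by d F_i = (∂F_i/∂u) du + (∂F_i/∂v) dv.
  For the x component: f_1(F) = 3; d F_1 = (-2*v) du + (-2*u - 2*v) dv
  For the y component: f_2(F) = v*(-2*u - v); d F_2 = (0) du + (0) dv
  For the z component: f_3(F) = -6*u*v + 3*u - 2*v^2 - 2; d F_3 = (2*v - 3) du + (2*u) dv
Combining and collecting du, dv coefficients:
  coeff of du: -12*u*v^2 + 24*u*v - 9*u - 4*v^3 + 6*v^2 - 10*v + 6
  coeff of dv: -12*u^2*v + 6*u^2 - 4*u*v^2 - 10*u - 6*v
F^* omega = (-12*u*v^2 + 24*u*v - 9*u - 4*v^3 + 6*v^2 - 10*v + 6) du + (-12*u^2*v + 6*u^2 - 4*u*v^2 - 10*u - 6*v) dv.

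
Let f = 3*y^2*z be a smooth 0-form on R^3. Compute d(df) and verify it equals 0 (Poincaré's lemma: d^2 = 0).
d(df) = 0

Step 1: df = sum_i (∂f/∂x_i) dx_i = (0) dx + (6*y*z) dy + (3*y^2) dz.
Step 2: Apply d again. Using the 1-form formula, the coefficient of dx ∧ dy in d(df) is ∂^2 f/∂x ∂y - ∂^2 f/∂y ∂x = (0) - (0) = 0 (equality of mixed partials for smooth f).
Similarly for dx ∧ dz and dy ∧ dz — all coefficients vanish. So d(df) = 0.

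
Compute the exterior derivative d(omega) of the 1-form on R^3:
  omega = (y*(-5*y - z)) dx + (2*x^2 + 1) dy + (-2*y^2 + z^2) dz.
d(omega) = (4*x + 10*y + z) dx ∧ dy + (y) dx ∧ dz + (-4*y) dy ∧ dz

For a 1-form omega = sum_i f_i dx_i, the exterior derivative is
  d(omega) = sum_{i < j} (∂f_j/∂x_i - ∂f_i/∂x_j) dx_i ∧ dx_j.
  coefficient of dx ∧ dy: ∂f_2/∂x - ∂f_1/∂y = ∂(2*x^2 + 1)/∂x - ∂(y*(-5*y - z))/∂y = 4*x + 10*y + z
  coefficient of dx ∧ dz: ∂f_3/∂x - ∂f_1/∂z = ∂(-2*y^2 + z^2)/∂x - ∂(y*(-5*y - z))/∂z = y
  coefficient of dy ∧ dz: ∂f_3/∂y - ∂f_2/∂z = ∂(-2*y^2 + z^2)/∂y - ∂(2*x^2 + 1)/∂z = -4*y
Assembling: d(omega) = (4*x + 10*y + z) dx ∧ dy + (y) dx ∧ dz + (-4*y) dy ∧ dz.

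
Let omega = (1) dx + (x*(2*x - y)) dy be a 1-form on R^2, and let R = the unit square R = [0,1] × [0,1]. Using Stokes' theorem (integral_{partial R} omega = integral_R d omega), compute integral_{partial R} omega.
integral_(partial R) omega = 3/2

Stokes: integral_partial_R omega = integral_R d omega with d omega = (∂Q/∂x - ∂P/∂y) dx ∧ dy.
  ∂Q/∂x = 4*x - y
  ∂P/∂y = 0
  integrand = ∂Q/∂x - ∂P/∂y = 4*x - y.
Integrating over R: integral_0^1 integral_0^1 (4*x - y) dx dy = 3/2.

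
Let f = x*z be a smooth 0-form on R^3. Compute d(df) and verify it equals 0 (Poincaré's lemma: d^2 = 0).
d(df) = 0

Step 1: df = sum_i (∂f/∂x_i) dx_i = (z) dx + (0) dy + (x) dz.
Step 2: Apply d again. Using the 1-form formula, the coefficient of dx ∧ dy in d(df) is ∂^2 f/∂x ∂y - ∂^2 f/∂y ∂x = (0) - (0) = 0 (equality of mixed partials for smooth f).
Similarly for dx ∧ dz and dy ∧ dz — all coefficients vanish. So d(df) = 0.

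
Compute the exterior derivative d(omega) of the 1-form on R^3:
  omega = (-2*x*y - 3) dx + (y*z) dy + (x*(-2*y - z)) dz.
d(omega) = (2*x) dx ∧ dy + (-2*y - z) dx ∧ dz + (-2*x - y) dy ∧ dz

For a 1-form omega = sum_i f_i dx_i, the exterior derivative is
  d(omega) = sum_{i < j} (∂f_j/∂x_i - ∂f_i/∂x_j) dx_i ∧ dx_j.
  coefficient of dx ∧ dy: ∂f_2/∂x - ∂f_1/∂y = ∂(y*z)/∂x - ∂(-2*x*y - 3)/∂y = 2*x
  coefficient of dx ∧ dz: ∂f_3/∂x - ∂f_1/∂z = ∂(x*(-2*y - z))/∂x - ∂(-2*x*y - 3)/∂z = -2*y - z
  coefficient of dy ∧ dz: ∂f_3/∂y - ∂f_2/∂z = ∂(x*(-2*y - z))/∂y - ∂(y*z)/∂z = -2*x - y
Assembling: d(omega) = (2*x) dx ∧ dy + (-2*y - z) dx ∧ dz + (-2*x - y) dy ∧ dz.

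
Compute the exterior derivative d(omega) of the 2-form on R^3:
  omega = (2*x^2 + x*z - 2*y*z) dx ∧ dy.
d(omega) = (x - 2*y) dx ∧ dy ∧ dz

For a 2-form omega = sum_{i<j} g_{ij} dx_i ∧ dx_j, the exterior derivative is
  d(omega) = sum_{i<j} d(g_{ij}) ∧ dx_i ∧ dx_j = sum_{i<j, k} (∂g_{ij}/∂x_k) dx_k ∧ dx_i ∧ dx_j.
Expand each term, using dx_k ∧ dx_i ∧ dx_j = sgn(permutation) dx_{(a)} ∧ dx_{(b)} ∧ dx_{(c)} with (a < b < c) sorted:
  d(2*x^2 + x*z - 2*y*z) includes (∂/∂z)(2*x^2 + x*z - 2*y*z) dz = (x - 2*y) dz, which multiplied by dx ∧ dy gives (x - 2*y) dx ∧ dy ∧ dz
Collecting like 3-forms: d(omega) = (x - 2*y) dx ∧ dy ∧ dz.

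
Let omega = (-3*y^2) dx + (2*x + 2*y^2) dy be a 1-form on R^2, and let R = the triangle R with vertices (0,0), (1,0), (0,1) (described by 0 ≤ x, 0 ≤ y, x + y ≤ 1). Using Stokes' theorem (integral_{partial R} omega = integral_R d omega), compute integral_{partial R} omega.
integral_(partial R) omega = 2

Stokes: integral_partial_R omega = integral_R d omega with d omega = (∂Q/∂x - ∂P/∂y) dx ∧ dy.
  ∂Q/∂x = 2
  ∂P/∂y = -6*y
  integrand = ∂Q/∂x - ∂P/∂y = 6*y + 2.
Integrating over R: integral_0^1 integral_0^{1-x} (6*y + 2) dy dx = 2.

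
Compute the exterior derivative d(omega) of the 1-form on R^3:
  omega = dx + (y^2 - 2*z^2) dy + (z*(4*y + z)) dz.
d(omega) = (8*z) dy ∧ dz

For a 1-form omega = sum_i f_i dx_i, the exterior derivative is
  d(omega) = sum_{i < j} (∂f_j/∂x_i - ∂f_i/∂x_j) dx_i ∧ dx_j.
  coefficient of dy ∧ dz: ∂f_3/∂y - ∂f_2/∂z = ∂(z*(4*y + z))/∂y - ∂(y^2 - 2*z^2)/∂z = 8*z
Assembling: d(omega) = (8*z) dy ∧ dz.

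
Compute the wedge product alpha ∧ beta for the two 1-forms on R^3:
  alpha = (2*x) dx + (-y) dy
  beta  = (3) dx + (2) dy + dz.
alpha ∧ beta = (4*x + 3*y) dx ∧ dy + (2*x) dx ∧ dz + (-y) dy ∧ dz

Distribute the wedge, using dx_i ∧ dx_j = -dx_j ∧ dx_i and dx_i ∧ dx_i = 0. For each pair (i, j) with i < j, the coefficient of dx_i ∧ dx_j in alpha ∧ beta is (alpha_i * beta_j - alpha_j * beta_i). Collecting: alpha ∧ beta = (4*x + 3*y) dx ∧ dy + (2*x) dx ∧ dz + (-y) dy ∧ dz.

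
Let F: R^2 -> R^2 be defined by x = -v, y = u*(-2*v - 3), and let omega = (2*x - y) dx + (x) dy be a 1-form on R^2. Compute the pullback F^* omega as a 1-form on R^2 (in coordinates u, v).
F^* omega = (v*(2*v + 3)) du + (-3*u + 2*v) dv

Using F^*(f dg) = (f ∘ F) d(g ∘ F), substitute each coordinate x_i by F_i(u, v) in f_i, and replace dx_i by d F_i = (∂F_i/∂u) du + (∂F_i/∂v) dv.
  For the x component: f_1(F) = 2*u*v + 3*u - 2*v; d F_1 = (0) du + (-1) dv
  For the y component: f_2(F) = -v; d F_2 = (-2*v - 3) du + (-2*u) dv
Combining and collecting du, dv coefficients:
  coeff of du: v*(2*v + 3)
  coeff of dv: -3*u + 2*v
F^* omega = (v*(2*v + 3)) du + (-3*u + 2*v) dv.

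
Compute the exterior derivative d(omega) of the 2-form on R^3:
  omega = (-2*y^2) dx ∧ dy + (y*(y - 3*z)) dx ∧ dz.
d(omega) = (-2*y + 3*z) dx ∧ dy ∧ dz

For a 2-form omega = sum_{i<j} g_{ij} dx_i ∧ dx_j, the exterior derivative is
  d(omega) = sum_{i<j} d(g_{ij}) ∧ dx_i ∧ dx_j = sum_{i<j, k} (∂g_{ij}/∂x_k) dx_k ∧ dx_i ∧ dx_j.
Expand each term, using dx_k ∧ dx_i ∧ dx_j = sgn(permutation) dx_{(a)} ∧ dx_{(b)} ∧ dx_{(c)} with (a < b < c) sorted:
  d(y*(y - 3*z)) includes (∂/∂y)(y*(y - 3*z)) dy = (2*y - 3*z) dy, which multiplied by dx ∧ dz gives (-2*y + 3*z) dx ∧ dy ∧ dz
Collecting like 3-forms: d(omega) = (-2*y + 3*z) dx ∧ dy ∧ dz.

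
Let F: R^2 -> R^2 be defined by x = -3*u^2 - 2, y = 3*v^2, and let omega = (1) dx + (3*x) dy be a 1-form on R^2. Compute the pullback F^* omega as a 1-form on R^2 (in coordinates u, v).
F^* omega = (-6*u) du + (18*v*(-3*u^2 - 2)) dv

Using F^*(f dg) = (f ∘ F) d(g ∘ F), substitute each coordinate x_i by F_i(u, v) in f_i, and replace dx_i by d F_i = (∂F_i/∂u) du + (∂F_i/∂v) dv.
  For the x component: f_1(F) = 1; d F_1 = (-6*u) du + (0) dv
  For the y component: f_2(F) = -9*u^2 - 6; d F_2 = (0) du + (6*v) dv
Combining and collecting du, dv coefficients:
  coeff of du: -6*u
  coeff of dv: 18*v*(-3*u^2 - 2)
F^* omega = (-6*u) du + (18*v*(-3*u^2 - 2)) dv.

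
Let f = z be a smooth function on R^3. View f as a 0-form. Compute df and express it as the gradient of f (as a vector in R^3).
df = (0) dx + (0) dy + (1) dz; grad f = (0, 0, 1)

For a 0-form f, d f = (∂f/∂x) dx + (∂f/∂y) dy + (∂f/∂z) dz. The components of the vector representation are exactly the entries of grad f in Cartesian coordinates:
  ∂f/∂x = 0
  ∂f/∂y = 0
  ∂f/∂z = 1.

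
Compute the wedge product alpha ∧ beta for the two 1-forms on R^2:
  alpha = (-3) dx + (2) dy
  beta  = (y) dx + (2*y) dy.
alpha ∧ beta = (-8*y) dx ∧ dy

Distribute the wedge, using dx_i ∧ dx_j = -dx_j ∧ dx_i and dx_i ∧ dx_i = 0. For each pair (i, j) with i < j, the coefficient of dx_i ∧ dx_j in alpha ∧ beta is (alpha_i * beta_j - alpha_j * beta_i). Collecting: alpha ∧ beta = (-8*y) dx ∧ dy.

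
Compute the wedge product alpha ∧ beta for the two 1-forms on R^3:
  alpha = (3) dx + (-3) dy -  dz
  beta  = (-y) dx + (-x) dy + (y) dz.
alpha ∧ beta = (-3*x - 3*y) dx ∧ dy + (2*y) dx ∧ dz + (-x - 3*y) dy ∧ dz

Distribute the wedge, using dx_i ∧ dx_j = -dx_j ∧ dx_i and dx_i ∧ dx_i = 0. For each pair (i, j) with i < j, the coefficient of dx_i ∧ dx_j in alpha ∧ beta is (alpha_i * beta_j - alpha_j * beta_i). Collecting: alpha ∧ beta = (-3*x - 3*y) dx ∧ dy + (2*y) dx ∧ dz + (-x - 3*y) dy ∧ dz.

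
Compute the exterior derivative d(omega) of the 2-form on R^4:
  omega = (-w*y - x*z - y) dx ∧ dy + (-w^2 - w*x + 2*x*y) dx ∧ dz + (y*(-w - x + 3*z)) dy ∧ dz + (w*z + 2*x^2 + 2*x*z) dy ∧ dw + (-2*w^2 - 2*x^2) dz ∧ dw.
d(omega) = (-3*x - y) dx ∧ dy ∧ dz + (4*x - y + 2*z) dx ∧ dy ∧ dw + (-2*w - 5*x) dx ∧ dz ∧ dw + (-w - 2*x - y) dy ∧ dz ∧ dw

For a 2-form omega = sum_{i<j} g_{ij} dx_i ∧ dx_j, the exterior derivative is
  d(omega) = sum_{i<j} d(g_{ij}) ∧ dx_i ∧ dx_j = sum_{i<j, k} (∂g_{ij}/∂x_k) dx_k ∧ dx_i ∧ dx_j.
Expand each term, using dx_k ∧ dx_i ∧ dx_j = sgn(permutation) dx_{(a)} ∧ dx_{(b)} ∧ dx_{(c)} with (a < b < c) sorted:
  d(-w*y - x*z - y) includes (∂/∂z)(-w*y - x*z - y) dz = (-x) dz, which multiplied by dx ∧ dy gives (-x) dx ∧ dy ∧ dz
  d(-w*y - x*z - y) includes (∂/∂w)(-w*y - x*z - y) dw = (-y) dw, which multiplied by dx ∧ dy gives (-y) dx ∧ dy ∧ dw
  d(-w^2 - w*x + 2*x*y) includes (∂/∂y)(-w^2 - w*x + 2*x*y) dy = (2*x) dy, which multiplied by dx ∧ dz gives (-2*x) dx ∧ dy ∧ dz
  d(-w^2 - w*x + 2*x*y) includes (∂/∂w)(-w^2 - w*x + 2*x*y) dw = (-2*w - x) dw, which multiplied by dx ∧ dz gives (-2*w - x) dx ∧ dz ∧ dw
  d(y*(-w - x + 3*z)) includes (∂/∂x)(y*(-w - x + 3*z)) dx = (-y) dx, which multiplied by dy ∧ dz gives (-y) dx ∧ dy ∧ dz
  d(y*(-w - x + 3*z)) includes (∂/∂w)(y*(-w - x + 3*z)) dw = (-y) dw, which multiplied by dy ∧ dz gives (-y) dy ∧ dz ∧ dw
  d(w*z + 2*x^2 + 2*x*z) includes (∂/∂x)(w*z + 2*x^2 + 2*x*z) dx = (4*x + 2*z) dx, which multiplied by dy ∧ dw gives (4*x + 2*z) dx ∧ dy ∧ dw
  d(w*z + 2*x^2 + 2*x*z) includes (∂/∂z)(w*z + 2*x^2 + 2*x*z) dz = (w + 2*x) dz, which multiplied by dy ∧ dw gives (-w - 2*x) dy ∧ dz ∧ dw
  d(-2*w^2 - 2*x^2) includes (∂/∂x)(-2*w^2 - 2*x^2) dx = (-4*x) dx, which multiplied by dz ∧ dw gives (-4*x) dx ∧ dz ∧ dw
Collecting like 3-forms: d(omega) = (-3*x - y) dx ∧ dy ∧ dz + (4*x - y + 2*z) dx ∧ dy ∧ dw + (-2*w - 5*x) dx ∧ dz ∧ dw + (-w - 2*x - y) dy ∧ dz ∧ dw.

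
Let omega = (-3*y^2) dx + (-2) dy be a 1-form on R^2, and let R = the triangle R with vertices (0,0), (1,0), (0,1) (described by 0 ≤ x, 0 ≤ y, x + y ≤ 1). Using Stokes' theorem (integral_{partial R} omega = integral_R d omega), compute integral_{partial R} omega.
integral_(partial R) omega = 1

Stokes: integral_partial_R omega = integral_R d omega with d omega = (∂Q/∂x - ∂P/∂y) dx ∧ dy.
  ∂Q/∂x = 0
  ∂P/∂y = -6*y
  integrand = ∂Q/∂x - ∂P/∂y = 6*y.
Integrating over R: integral_0^1 integral_0^{1-x} (6*y) dy dx = 1.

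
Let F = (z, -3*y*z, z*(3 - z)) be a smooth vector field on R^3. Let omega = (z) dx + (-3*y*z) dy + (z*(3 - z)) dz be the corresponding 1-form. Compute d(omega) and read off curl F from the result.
d(omega) = (3*y) dy ∧ dz + (1) dz ∧ dx + (0) dx ∧ dy; curl F = (3*y, 1, 0)

d omega = sum_{i<j} (∂f_j/∂x_i - ∂f_i/∂x_j) dx_i ∧ dx_j. Under the identification (dy ∧ dz, dz ∧ dx, dx ∧ dy) ↔ (e_x, e_y, e_z), the coefficients are exactly the components of curl F. Compute:
  ∂R/∂y - ∂Q/∂z = (0) - (-3*y) = 3*y
  ∂P/∂z - ∂R/∂x = (1) - (0) = 1
  ∂Q/∂x - ∂P/∂y = (0) - (0) = 0.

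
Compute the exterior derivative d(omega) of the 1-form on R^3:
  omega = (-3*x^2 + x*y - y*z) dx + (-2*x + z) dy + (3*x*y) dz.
d(omega) = (-x + z - 2) dx ∧ dy + (4*y) dx ∧ dz + (3*x - 1) dy ∧ dz

For a 1-form omega = sum_i f_i dx_i, the exterior derivative is
  d(omega) = sum_{i < j} (∂f_j/∂x_i - ∂f_i/∂x_j) dx_i ∧ dx_j.
  coefficient of dx ∧ dy: ∂f_2/∂x - ∂f_1/∂y = ∂(-2*x + z)/∂x - ∂(-3*x^2 + x*y - y*z)/∂y = -x + z - 2
  coefficient of dx ∧ dz: ∂f_3/∂x - ∂f_1/∂z = ∂(3*x*y)/∂x - ∂(-3*x^2 + x*y - y*z)/∂z = 4*y
  coefficient of dy ∧ dz: ∂f_3/∂y - ∂f_2/∂z = ∂(3*x*y)/∂y - ∂(-2*x + z)/∂z = 3*x - 1
Assembling: d(omega) = (-x + z - 2) dx ∧ dy + (4*y) dx ∧ dz + (3*x - 1) dy ∧ dz.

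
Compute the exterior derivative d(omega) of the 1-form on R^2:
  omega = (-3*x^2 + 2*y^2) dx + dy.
d(omega) = (-4*y) dx ∧ dy

For a 1-form omega = sum_i f_i dx_i, the exterior derivative is
  d(omega) = sum_{i < j} (∂f_j/∂x_i - ∂f_i/∂x_j) dx_i ∧ dx_j.
  coefficient of dx ∧ dy: ∂f_2/∂x - ∂f_1/∂y = ∂(1)/∂x - ∂(-3*x^2 + 2*y^2)/∂y = -4*y
Assembling: d(omega) = (-4*y) dx ∧ dy.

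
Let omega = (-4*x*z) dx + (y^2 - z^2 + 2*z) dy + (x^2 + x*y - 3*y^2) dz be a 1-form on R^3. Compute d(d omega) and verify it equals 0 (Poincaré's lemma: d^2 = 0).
d(d omega) = 0

Step 1: d omega = sum_{i<j} (∂f_j/∂x_i - ∂f_i/∂x_j) dx_i ∧ dx_j:
  coeff of dx ∧ dy: 0
  coeff of dx ∧ dz: 6*x + y
  coeff of dy ∧ dz: x - 6*y + 2*z - 2
Step 2: Apply d again to each 2-form coefficient. The only possible 3-form in R^3 is dx ∧ dy ∧ dz, with coefficient
  ∂(coeff of dy∧dz)/∂x - ∂(coeff of dx∧dz)/∂y + ∂(coeff of dx∧dy)/∂z
  = ∂/∂x (x - 6*y + 2*z - 2) - ∂/∂y (6*x + y) + ∂/∂z (0).
Each of these terms simplifies to sums of mixed partials that cancel in pairs. The result is 0 (by equality of mixed partials for smooth functions — Schwarz / Clairaut).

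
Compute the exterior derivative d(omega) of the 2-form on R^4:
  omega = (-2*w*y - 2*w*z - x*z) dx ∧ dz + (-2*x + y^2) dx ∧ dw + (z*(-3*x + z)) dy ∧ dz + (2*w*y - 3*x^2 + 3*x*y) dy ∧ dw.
d(omega) = (2*w - 3*z) dx ∧ dy ∧ dz + (-2*y - 2*z) dx ∧ dz ∧ dw + (-6*x + y) dx ∧ dy ∧ dw

For a 2-form omega = sum_{i<j} g_{ij} dx_i ∧ dx_j, the exterior derivative is
  d(omega) = sum_{i<j} d(g_{ij}) ∧ dx_i ∧ dx_j = sum_{i<j, k} (∂g_{ij}/∂x_k) dx_k ∧ dx_i ∧ dx_j.
Expand each term, using dx_k ∧ dx_i ∧ dx_j = sgn(permutation) dx_{(a)} ∧ dx_{(b)} ∧ dx_{(c)} with (a < b < c) sorted:
  d(-2*w*y - 2*w*z - x*z) includes (∂/∂y)(-2*w*y - 2*w*z - x*z) dy = (-2*w) dy, which multiplied by dx ∧ dz gives (2*w) dx ∧ dy ∧ dz
  d(-2*w*y - 2*w*z - x*z) includes (∂/∂w)(-2*w*y - 2*w*z - x*z) dw = (-2*y - 2*z) dw, which multiplied by dx ∧ dz gives (-2*y - 2*z) dx ∧ dz ∧ dw
  d(-2*x + y^2) includes (∂/∂y)(-2*x + y^2) dy = (2*y) dy, which multiplied by dx ∧ dw gives (-2*y) dx ∧ dy ∧ dw
  d(z*(-3*x + z)) includes (∂/∂x)(z*(-3*x + z)) dx = (-3*z) dx, which multiplied by dy ∧ dz gives (-3*z) dx ∧ dy ∧ dz
  d(2*w*y - 3*x^2 + 3*x*y) includes (∂/∂x)(2*w*y - 3*x^2 + 3*x*y) dx = (-6*x + 3*y) dx, which multiplied by dy ∧ dw gives (-6*x + 3*y) dx ∧ dy ∧ dw
Collecting like 3-forms: d(omega) = (2*w - 3*z) dx ∧ dy ∧ dz + (-2*y - 2*z) dx ∧ dz ∧ dw + (-6*x + y) dx ∧ dy ∧ dw.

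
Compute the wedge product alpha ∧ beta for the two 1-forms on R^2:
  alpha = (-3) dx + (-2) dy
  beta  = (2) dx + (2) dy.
alpha ∧ beta = (-2) dx ∧ dy

Distribute the wedge, using dx_i ∧ dx_j = -dx_j ∧ dx_i and dx_i ∧ dx_i = 0. For each pair (i, j) with i < j, the coefficient of dx_i ∧ dx_j in alpha ∧ beta is (alpha_i * beta_j - alpha_j * beta_i). Collecting: alpha ∧ beta = (-2) dx ∧ dy.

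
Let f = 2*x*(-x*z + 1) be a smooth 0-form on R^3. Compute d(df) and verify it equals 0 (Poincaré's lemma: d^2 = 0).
d(df) = 0

Step 1: df = sum_i (∂f/∂x_i) dx_i = (-4*x*z + 2) dx + (0) dy + (-2*x^2) dz.
Step 2: Apply d again. Using the 1-form formula, the coefficient of dx ∧ dy in d(df) is ∂^2 f/∂x ∂y - ∂^2 f/∂y ∂x = (0) - (0) = 0 (equality of mixed partials for smooth f).
Similarly for dx ∧ dz and dy ∧ dz — all coefficients vanish. So d(df) = 0.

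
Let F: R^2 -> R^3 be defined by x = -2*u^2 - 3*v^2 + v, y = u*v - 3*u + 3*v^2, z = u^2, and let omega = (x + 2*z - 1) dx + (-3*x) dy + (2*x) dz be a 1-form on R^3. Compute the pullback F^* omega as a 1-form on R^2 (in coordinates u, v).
F^* omega = (-8*u^3 + 6*u^2*v - 18*u^2 + 4*u + 9*v^3 - 30*v^2 + 9*v) du + (6*u^3 + 36*u^2*v + 9*u*v^2 - 3*u*v + 72*v^3 - 27*v^2 + 7*v - 1) dv

Using F^*(f dg) = (f ∘ F) d(g ∘ F), substitute each coordinate x_i by F_i(u, v) in f_i, and replace dx_i by d F_i = (∂F_i/∂u) du + (∂F_i/∂v) dv.
  For the x component: f_1(F) = -3*v^2 + v - 1; d F_1 = (-4*u) du + (1 - 6*v) dv
  For the y component: f_2(F) = 6*u^2 + 9*v^2 - 3*v; d F_2 = (v - 3) du + (u + 6*v) dv
  For the z component: f_3(F) = -4*u^2 - 6*v^2 + 2*v; d F_3 = (2*u) du + (0) dv
Combining and collecting du, dv coefficients:
  coeff of du: -8*u^3 + 6*u^2*v - 18*u^2 + 4*u + 9*v^3 - 30*v^2 + 9*v
  coeff of dv: 6*u^3 + 36*u^2*v + 9*u*v^2 - 3*u*v + 72*v^3 - 27*v^2 + 7*v - 1
F^* omega = (-8*u^3 + 6*u^2*v - 18*u^2 + 4*u + 9*v^3 - 30*v^2 + 9*v) du + (6*u^3 + 36*u^2*v + 9*u*v^2 - 3*u*v + 72*v^3 - 27*v^2 + 7*v - 1) dv.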